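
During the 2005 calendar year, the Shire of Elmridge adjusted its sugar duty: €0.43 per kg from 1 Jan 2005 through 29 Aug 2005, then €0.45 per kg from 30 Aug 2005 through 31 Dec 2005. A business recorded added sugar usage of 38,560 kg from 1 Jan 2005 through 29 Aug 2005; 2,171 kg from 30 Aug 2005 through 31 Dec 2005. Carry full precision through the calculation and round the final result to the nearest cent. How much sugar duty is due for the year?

€17557.75

1 Jan – 29 Aug 2005: 38,560 kg at €0.43/kg → €16580.80
30 Aug – 31 Dec 2005: 2,171 kg at €0.45/kg → €976.95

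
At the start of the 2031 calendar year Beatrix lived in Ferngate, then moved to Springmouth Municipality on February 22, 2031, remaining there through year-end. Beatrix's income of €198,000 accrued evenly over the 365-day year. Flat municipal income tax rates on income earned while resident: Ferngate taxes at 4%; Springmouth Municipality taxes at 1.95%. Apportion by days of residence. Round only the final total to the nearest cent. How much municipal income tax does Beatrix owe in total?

€4,439.27

Ferngate, January 1 – February 21, 2031: 52 days → €198,000 × 4% × 52/365 = €1,128.3288
Springmouth Municipality, February 22 – December 31, 2031: 313 days → €198,000 × 1.95% × 313/365 = €3,310.9397
Total = €4,439.2685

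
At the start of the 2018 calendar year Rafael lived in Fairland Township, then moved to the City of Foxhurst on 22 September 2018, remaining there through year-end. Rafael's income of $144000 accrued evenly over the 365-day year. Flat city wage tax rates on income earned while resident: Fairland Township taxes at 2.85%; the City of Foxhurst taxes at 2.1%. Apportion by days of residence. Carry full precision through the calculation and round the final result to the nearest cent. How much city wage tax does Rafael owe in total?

Fairland Township, 1 January – 21 September 2018: 264 days → $144000 × 2.85% × 264/365 = $2968.3726
The City of Foxhurst, 22 September – 31 December 2018: 101 days → $144000 × 2.1% × 101/365 = $836.7781
Total = $3805.1507

$3805.15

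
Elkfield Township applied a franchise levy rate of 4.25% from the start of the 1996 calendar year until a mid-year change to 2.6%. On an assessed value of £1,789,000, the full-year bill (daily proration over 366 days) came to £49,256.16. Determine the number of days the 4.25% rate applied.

Let d = days at the first rate; then 366 − d days at the second rate.
£1,789,000 × [4.25%·d + 2.6%·(366−d)] / 366 = £49,256.16
Solving gives d = 34, so the new rate took effect on 4 Feb 1996.

34 days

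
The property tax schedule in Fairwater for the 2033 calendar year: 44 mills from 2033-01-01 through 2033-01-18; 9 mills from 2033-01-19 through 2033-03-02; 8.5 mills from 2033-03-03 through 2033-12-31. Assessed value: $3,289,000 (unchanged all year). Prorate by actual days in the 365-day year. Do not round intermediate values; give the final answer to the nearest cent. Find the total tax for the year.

$33,908.24

2033-01-01 to 2033-01-18: 18 days at 44 mills → $3,289,000 × 4.4% × 18/365 = $7,136.6795
2033-01-19 to 2033-03-02: 43 days at 9 mills → $3,289,000 × 0.9% × 43/365 = $3,487.2411
2033-03-03 to 2033-12-31: 304 days at 8.5 mills → $3,289,000 × 0.85% × 304/365 = $23,284.3178
Total = $33,908.2384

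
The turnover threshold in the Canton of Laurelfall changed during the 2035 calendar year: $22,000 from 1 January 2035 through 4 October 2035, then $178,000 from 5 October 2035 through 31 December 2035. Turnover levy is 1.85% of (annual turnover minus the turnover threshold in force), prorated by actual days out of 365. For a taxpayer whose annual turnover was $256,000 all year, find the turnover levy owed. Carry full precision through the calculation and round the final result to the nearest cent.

1 January – 4 October 2035: 277 days, exemption $22,000 → ($256,000 − $22,000) × 1.85% × 277/365 = $3,285.2959
5 October – 31 December 2035: 88 days, exemption $178,000 → ($256,000 − $178,000) × 1.85% × 88/365 = $347.9014
Total = $3,633.1973

$3,633.20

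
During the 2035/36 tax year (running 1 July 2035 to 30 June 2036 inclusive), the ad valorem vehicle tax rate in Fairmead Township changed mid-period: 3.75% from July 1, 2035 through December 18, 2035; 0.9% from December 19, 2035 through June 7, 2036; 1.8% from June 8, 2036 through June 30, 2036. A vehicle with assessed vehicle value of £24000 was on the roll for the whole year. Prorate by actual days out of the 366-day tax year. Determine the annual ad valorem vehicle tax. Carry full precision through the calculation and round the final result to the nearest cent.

£549.15

July 1 – December 18, 2035: 171 days at 3.75% → £24000 × 3.75% × 171/366 = £420.4918
December 19, 2035 – June 7, 2036: 172 days at 0.9% → £24000 × 0.9% × 172/366 = £101.5082
June 8 – June 30, 2036: 23 days at 1.8% → £24000 × 1.8% × 23/366 = £27.1475
Total = £549.1475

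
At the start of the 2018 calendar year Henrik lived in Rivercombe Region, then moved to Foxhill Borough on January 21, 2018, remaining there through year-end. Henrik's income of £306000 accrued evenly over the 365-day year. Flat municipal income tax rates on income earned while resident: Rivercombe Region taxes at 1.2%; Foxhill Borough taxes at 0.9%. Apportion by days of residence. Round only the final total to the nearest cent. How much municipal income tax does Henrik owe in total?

Rivercombe Region, January 1 – January 20, 2018: 20 days → £306000 × 1.2% × 20/365 = £201.2055
Foxhill Borough, January 21 – December 31, 2018: 345 days → £306000 × 0.9% × 345/365 = £2603.0959
Total = £2804.3014

£2804.30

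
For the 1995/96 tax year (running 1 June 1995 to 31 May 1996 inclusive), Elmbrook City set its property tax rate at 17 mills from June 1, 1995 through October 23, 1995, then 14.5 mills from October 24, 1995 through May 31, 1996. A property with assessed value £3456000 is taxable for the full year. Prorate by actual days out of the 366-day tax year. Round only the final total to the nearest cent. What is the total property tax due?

June 1 – October 23, 1995: 145 days at 17 mills → £3456000 × 1.7% × 145/366 = £23276.0656
October 24, 1995 – May 31, 1996: 221 days at 14.5 mills → £3456000 × 1.45% × 221/366 = £30258.8852
Total = £53534.9508

£53534.95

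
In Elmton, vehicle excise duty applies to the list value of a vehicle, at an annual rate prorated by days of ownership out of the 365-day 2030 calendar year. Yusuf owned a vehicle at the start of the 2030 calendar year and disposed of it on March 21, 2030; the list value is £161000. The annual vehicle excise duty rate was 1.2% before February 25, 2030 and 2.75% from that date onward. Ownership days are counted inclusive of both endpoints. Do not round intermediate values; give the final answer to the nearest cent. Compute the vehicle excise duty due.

£594.38

January 1 – February 24, 2030: 55 days at 1.2% → £161000 × 1.2% × 55/365 = £291.1233
February 25 – March 21, 2030: 25 days at 2.75% → £161000 × 2.75% × 25/365 = £303.2534
Total = £594.3767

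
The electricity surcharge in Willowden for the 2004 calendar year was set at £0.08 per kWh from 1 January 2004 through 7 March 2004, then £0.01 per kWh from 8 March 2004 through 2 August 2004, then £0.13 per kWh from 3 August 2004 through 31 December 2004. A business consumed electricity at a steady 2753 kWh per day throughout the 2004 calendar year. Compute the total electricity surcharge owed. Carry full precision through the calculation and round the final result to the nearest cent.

1 January – 7 March 2004: 67 days × 2753 kWh/day = 184,451 kWh at £0.08/kWh → £14,756.08
8 March – 2 August 2004: 148 days × 2753 kWh/day = 407,444 kWh at £0.01/kWh → £4,074.44
3 August – 31 December 2004: 151 days × 2753 kWh/day = 415,703 kWh at £0.13/kWh → £54,041.39

£72,871.91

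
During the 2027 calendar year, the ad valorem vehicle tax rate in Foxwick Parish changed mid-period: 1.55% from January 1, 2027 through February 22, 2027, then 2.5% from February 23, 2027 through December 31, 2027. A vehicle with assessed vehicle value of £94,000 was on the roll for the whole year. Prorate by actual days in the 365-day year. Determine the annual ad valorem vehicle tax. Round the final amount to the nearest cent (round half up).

£2,220.33

January 1 – February 22, 2027: 53 days at 1.55% → £94,000 × 1.55% × 53/365 = £211.5644
February 23 – December 31, 2027: 312 days at 2.5% → £94,000 × 2.5% × 312/365 = £2,008.7671
Total = £2,220.3315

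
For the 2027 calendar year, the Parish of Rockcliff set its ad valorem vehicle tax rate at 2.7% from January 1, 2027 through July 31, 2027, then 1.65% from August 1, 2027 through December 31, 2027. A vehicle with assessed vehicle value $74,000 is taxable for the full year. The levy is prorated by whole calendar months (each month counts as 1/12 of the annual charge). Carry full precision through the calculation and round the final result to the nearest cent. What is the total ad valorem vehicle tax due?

$1,674.25

January 1 – July 31, 2027: 7 months at 2.7% → $74,000 × 2.7% × 7/12 = $1,165.5000
August 1 – December 31, 2027: 5 months at 1.65% → $74,000 × 1.65% × 5/12 = $508.7500
Total = $1,674.2500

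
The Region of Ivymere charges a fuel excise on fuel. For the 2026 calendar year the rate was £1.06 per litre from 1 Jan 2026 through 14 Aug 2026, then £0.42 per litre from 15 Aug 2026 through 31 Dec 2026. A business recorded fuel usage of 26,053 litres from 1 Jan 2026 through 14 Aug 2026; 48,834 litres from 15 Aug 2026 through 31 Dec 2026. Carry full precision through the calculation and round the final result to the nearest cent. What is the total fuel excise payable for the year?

£48,126.46

1 Jan – 14 Aug 2026: 26,053 litres at £1.06/litre → £27,616.18
15 Aug – 31 Dec 2026: 48,834 litres at £0.42/litre → £20,510.28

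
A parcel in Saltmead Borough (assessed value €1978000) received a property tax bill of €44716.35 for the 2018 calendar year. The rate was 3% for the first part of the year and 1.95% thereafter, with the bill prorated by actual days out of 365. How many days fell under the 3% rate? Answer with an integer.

108 days

Let d = days at the first rate; then 365 − d days at the second rate.
€1978000 × [3%·d + 1.95%·(365−d)] / 365 = €44716.35
Solving gives d = 108, so the new rate took effect on 19 April 2018.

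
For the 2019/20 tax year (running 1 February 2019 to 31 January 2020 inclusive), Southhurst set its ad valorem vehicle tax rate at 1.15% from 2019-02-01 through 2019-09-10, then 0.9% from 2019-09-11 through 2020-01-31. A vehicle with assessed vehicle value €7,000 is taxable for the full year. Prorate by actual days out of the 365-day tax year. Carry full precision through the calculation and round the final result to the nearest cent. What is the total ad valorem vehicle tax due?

2019-02-01 to 2019-09-10: 222 days at 1.15% → €7,000 × 1.15% × 222/365 = €48.9616
2019-09-11 to 2020-01-31: 143 days at 0.9% → €7,000 × 0.9% × 143/365 = €24.6822
Total = €73.6438

€73.64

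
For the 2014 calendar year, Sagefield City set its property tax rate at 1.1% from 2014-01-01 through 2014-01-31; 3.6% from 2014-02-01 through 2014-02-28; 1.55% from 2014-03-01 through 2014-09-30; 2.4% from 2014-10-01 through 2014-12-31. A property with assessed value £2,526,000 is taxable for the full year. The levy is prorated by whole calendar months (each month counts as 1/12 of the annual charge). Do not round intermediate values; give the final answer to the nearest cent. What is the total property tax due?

£47,888.75

2014-01-01 to 2014-01-31: 1 month at 1.1% → £2,526,000 × 1.1% × 1/12 = £2,315.5000
2014-02-01 to 2014-02-28: 1 month at 3.6% → £2,526,000 × 3.6% × 1/12 = £7,578.0000
2014-03-01 to 2014-09-30: 7 months at 1.55% → £2,526,000 × 1.55% × 7/12 = £22,839.2500
2014-10-01 to 2014-12-31: 3 months at 2.4% → £2,526,000 × 2.4% × 3/12 = £15,156.0000
Total = £47,888.7500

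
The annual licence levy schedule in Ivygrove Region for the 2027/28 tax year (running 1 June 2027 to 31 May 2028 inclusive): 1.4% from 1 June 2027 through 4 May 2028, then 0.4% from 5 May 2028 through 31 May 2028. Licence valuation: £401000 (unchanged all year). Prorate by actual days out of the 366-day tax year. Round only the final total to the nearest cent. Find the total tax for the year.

£5318.18

1 June 2027 – 4 May 2028: 339 days at 1.4% → £401000 × 1.4% × 339/366 = £5199.8525
5 May – 31 May 2028: 27 days at 0.4% → £401000 × 0.4% × 27/366 = £118.3279
Total = £5318.1803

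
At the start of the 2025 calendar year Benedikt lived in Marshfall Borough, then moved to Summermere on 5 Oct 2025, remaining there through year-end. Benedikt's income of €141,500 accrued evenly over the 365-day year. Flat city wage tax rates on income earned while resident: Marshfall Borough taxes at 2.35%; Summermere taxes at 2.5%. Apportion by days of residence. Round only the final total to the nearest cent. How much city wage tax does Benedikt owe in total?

€3,376.42

Marshfall Borough, 1 Jan – 4 Oct 2025: 277 days → €141,500 × 2.35% × 277/365 = €2,523.5459
Summermere, 5 Oct – 31 Dec 2025: 88 days → €141,500 × 2.5% × 88/365 = €852.8767
Total = €3,376.4226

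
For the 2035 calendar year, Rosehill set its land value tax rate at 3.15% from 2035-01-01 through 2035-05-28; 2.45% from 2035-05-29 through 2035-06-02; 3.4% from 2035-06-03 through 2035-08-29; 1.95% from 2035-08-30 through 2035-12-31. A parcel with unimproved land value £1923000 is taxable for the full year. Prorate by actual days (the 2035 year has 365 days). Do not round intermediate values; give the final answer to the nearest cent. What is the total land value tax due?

£53709.65

2035-01-01 to 2035-05-28: 148 days at 3.15% → £1923000 × 3.15% × 148/365 = £24561.7151
2035-05-29 to 2035-06-02: 5 days at 2.45% → £1923000 × 2.45% × 5/365 = £645.3904
2035-06-03 to 2035-08-29: 88 days at 3.4% → £1923000 × 3.4% × 88/365 = £15763.3315
2035-08-30 to 2035-12-31: 124 days at 1.95% → £1923000 × 1.95% × 124/365 = £12739.2164
Total = £53709.6534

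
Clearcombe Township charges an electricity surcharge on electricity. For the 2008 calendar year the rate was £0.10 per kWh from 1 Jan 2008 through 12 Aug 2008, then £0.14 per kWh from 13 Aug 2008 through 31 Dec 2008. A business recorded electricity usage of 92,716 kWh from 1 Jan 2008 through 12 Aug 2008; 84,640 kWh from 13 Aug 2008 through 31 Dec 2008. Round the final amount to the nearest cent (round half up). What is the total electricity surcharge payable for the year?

1 Jan – 12 Aug 2008: 92,716 kWh at £0.10/kWh → £9,271.60
13 Aug – 31 Dec 2008: 84,640 kWh at £0.14/kWh → £11,849.60

£21,121.20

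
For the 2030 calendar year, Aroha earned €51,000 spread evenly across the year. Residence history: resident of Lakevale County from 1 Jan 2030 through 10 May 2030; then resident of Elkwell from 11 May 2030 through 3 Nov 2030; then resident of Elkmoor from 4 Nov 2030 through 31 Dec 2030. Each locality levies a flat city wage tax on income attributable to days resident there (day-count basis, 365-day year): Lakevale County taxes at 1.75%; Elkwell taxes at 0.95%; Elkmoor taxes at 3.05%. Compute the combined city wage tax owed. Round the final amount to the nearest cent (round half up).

€800.00

Lakevale County, 1 Jan – 10 May 2030: 130 days → €51,000 × 1.75% × 130/365 = €317.8767
Elkwell, 11 May – 3 Nov 2030: 177 days → €51,000 × 0.95% × 177/365 = €234.9493
Elkmoor, 4 Nov – 31 Dec 2030: 58 days → €51,000 × 3.05% × 58/365 = €247.1753
Total = €800.0014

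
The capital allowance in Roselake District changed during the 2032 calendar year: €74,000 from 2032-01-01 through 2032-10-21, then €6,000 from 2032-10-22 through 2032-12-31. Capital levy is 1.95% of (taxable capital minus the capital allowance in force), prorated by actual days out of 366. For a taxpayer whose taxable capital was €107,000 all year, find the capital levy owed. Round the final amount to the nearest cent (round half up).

€900.73

2032-01-01 to 2032-10-21: 295 days, exemption €74,000 → (€107,000 − €74,000) × 1.95% × 295/366 = €518.6680
2032-10-22 to 2032-12-31: 71 days, exemption €6,000 → (€107,000 − €6,000) × 1.95% × 71/366 = €382.0615
Total = €900.7295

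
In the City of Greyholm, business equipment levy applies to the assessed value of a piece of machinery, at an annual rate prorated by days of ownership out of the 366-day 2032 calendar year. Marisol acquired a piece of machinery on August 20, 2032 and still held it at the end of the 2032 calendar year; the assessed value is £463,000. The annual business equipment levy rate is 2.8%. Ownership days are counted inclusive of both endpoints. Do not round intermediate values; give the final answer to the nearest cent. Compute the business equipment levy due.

Days held (August 20 – December 31, 2032): 134 out of 366
Tax = £463,000 × 2.8% × 134/366 = £4,746.3825

£4,746.38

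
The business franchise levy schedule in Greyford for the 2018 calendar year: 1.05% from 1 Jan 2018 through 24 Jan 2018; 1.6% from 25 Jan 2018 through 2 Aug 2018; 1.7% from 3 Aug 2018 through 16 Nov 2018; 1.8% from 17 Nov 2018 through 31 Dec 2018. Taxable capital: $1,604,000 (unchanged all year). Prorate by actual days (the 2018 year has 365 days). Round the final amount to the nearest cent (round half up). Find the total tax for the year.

$25,945.25

1 Jan – 24 Jan 2018: 24 days at 1.05% → $1,604,000 × 1.05% × 24/365 = $1,107.4192
25 Jan – 2 Aug 2018: 190 days at 1.6% → $1,604,000 × 1.6% × 190/365 = $13,359.3425
3 Aug – 16 Nov 2018: 106 days at 1.7% → $1,604,000 × 1.7% × 106/365 = $7,918.9260
17 Nov – 31 Dec 2018: 45 days at 1.8% → $1,604,000 × 1.8% × 45/365 = $3,559.5616
Total = $25,945.2493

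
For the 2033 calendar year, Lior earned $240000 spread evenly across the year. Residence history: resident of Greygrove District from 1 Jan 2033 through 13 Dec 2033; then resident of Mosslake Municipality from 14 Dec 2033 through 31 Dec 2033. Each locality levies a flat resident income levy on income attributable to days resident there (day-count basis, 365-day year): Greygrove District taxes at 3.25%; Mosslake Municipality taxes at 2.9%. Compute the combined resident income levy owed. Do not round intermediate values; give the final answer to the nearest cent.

Greygrove District, 1 Jan – 13 Dec 2033: 347 days → $240000 × 3.25% × 347/365 = $7415.3425
Mosslake Municipality, 14 Dec – 31 Dec 2033: 18 days → $240000 × 2.9% × 18/365 = $343.2329
Total = $7758.5753

$7758.58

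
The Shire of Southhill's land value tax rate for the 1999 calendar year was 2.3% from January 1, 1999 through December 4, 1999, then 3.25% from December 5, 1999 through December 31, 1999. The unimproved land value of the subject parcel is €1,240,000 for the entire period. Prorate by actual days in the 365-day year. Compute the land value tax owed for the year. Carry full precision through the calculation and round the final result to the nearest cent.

€29,391.40

January 1 – December 4, 1999: 338 days at 2.3% → €1,240,000 × 2.3% × 338/365 = €26,410.3014
December 5 – December 31, 1999: 27 days at 3.25% → €1,240,000 × 3.25% × 27/365 = €2,981.0959
Total = €29,391.3973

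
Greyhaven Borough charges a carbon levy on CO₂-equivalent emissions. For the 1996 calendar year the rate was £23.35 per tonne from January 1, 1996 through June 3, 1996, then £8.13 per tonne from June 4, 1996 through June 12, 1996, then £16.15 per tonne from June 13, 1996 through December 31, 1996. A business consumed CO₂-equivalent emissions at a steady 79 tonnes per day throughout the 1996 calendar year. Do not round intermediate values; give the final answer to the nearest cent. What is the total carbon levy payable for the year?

January 1 – June 3, 1996: 155 days × 79 tonnes/day = 12,245 tonnes at £23.35/tonne → £285920.75
June 4 – June 12, 1996: 9 days × 79 tonnes/day = 711 tonnes at £8.13/tonne → £5780.43
June 13 – December 31, 1996: 202 days × 79 tonnes/day = 15,958 tonnes at £16.15/tonne → £257721.70

£549422.88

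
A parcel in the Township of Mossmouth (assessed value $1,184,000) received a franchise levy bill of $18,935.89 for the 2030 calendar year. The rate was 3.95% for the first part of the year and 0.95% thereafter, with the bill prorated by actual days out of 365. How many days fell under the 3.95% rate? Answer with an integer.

Let d = days at the first rate; then 365 − d days at the second rate.
$1,184,000 × [3.95%·d + 0.95%·(365−d)] / 365 = $18,935.89
Solving gives d = 79, so the new rate took effect on 21 Mar 2030.

79 days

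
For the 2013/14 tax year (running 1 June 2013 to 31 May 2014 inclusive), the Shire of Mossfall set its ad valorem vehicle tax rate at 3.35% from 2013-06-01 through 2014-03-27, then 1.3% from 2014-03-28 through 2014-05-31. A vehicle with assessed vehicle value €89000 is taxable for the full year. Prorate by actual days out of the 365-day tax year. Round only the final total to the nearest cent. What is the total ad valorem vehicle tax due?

2013-06-01 to 2014-03-27: 300 days at 3.35% → €89000 × 3.35% × 300/365 = €2450.5479
2014-03-28 to 2014-05-31: 65 days at 1.3% → €89000 × 1.3% × 65/365 = €206.0411
Total = €2656.5890

€2656.59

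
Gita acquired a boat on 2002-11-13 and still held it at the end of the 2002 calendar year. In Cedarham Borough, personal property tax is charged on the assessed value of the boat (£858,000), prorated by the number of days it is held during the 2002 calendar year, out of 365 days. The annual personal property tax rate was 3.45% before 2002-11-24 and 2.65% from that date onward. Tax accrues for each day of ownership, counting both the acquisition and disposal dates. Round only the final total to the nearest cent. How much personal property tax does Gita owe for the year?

£3,259.22

2002-11-13 to 2002-11-23: 11 days at 3.45% → £858,000 × 3.45% × 11/365 = £892.0849
2002-11-24 to 2002-12-31: 38 days at 2.65% → £858,000 × 2.65% × 38/365 = £2,367.1397
Total = £3,259.2247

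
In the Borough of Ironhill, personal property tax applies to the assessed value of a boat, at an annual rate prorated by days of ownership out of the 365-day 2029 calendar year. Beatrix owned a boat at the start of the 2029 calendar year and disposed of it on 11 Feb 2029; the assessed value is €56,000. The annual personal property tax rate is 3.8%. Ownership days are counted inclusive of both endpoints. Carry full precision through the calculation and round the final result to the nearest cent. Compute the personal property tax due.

Days held (1 Jan – 11 Feb 2029): 42 out of 365
Tax = €56,000 × 3.8% × 42/365 = €244.8658

€244.87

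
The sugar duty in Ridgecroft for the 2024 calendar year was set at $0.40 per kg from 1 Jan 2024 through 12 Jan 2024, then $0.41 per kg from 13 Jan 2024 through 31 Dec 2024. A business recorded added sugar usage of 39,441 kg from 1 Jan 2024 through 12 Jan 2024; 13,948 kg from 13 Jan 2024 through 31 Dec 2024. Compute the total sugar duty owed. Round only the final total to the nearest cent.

1 Jan – 12 Jan 2024: 39,441 kg at $0.40/kg → $15,776.40
13 Jan – 31 Dec 2024: 13,948 kg at $0.41/kg → $5,718.68

$21,495.08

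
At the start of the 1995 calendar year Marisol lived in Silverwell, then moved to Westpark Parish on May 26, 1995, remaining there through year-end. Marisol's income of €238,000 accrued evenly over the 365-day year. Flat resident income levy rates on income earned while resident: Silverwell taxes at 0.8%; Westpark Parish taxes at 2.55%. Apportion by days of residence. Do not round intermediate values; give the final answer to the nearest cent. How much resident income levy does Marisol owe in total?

€4,414.41

Silverwell, January 1 – May 25, 1995: 145 days → €238,000 × 0.8% × 145/365 = €756.3836
Westpark Parish, May 26 – December 31, 1995: 220 days → €238,000 × 2.55% × 220/365 = €3,658.0274
Total = €4,414.4110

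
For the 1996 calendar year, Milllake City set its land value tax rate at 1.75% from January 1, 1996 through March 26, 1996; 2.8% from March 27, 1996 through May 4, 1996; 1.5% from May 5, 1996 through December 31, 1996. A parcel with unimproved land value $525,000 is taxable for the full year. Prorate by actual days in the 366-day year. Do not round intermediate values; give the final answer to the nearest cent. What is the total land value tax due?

January 1 – March 26, 1996: 86 days at 1.75% → $525,000 × 1.75% × 86/366 = $2,158.8115
March 27 – May 4, 1996: 39 days at 2.8% → $525,000 × 2.8% × 39/366 = $1,566.3934
May 5 – December 31, 1996: 241 days at 1.5% → $525,000 × 1.5% × 241/366 = $5,185.4508
Total = $8,910.6557

$8,910.66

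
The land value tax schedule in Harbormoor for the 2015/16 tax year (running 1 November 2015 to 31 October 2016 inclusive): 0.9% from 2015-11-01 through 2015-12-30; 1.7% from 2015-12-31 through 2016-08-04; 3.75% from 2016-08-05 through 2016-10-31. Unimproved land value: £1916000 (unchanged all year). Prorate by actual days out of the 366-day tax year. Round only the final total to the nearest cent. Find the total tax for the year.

£39503.10

2015-11-01 to 2015-12-30: 60 days at 0.9% → £1916000 × 0.9% × 60/366 = £2826.8852
2015-12-31 to 2016-08-04: 218 days at 1.7% → £1916000 × 1.7% × 218/366 = £19400.8087
2016-08-05 to 2016-10-31: 88 days at 3.75% → £1916000 × 3.75% × 88/366 = £17275.4098
Total = £39503.1038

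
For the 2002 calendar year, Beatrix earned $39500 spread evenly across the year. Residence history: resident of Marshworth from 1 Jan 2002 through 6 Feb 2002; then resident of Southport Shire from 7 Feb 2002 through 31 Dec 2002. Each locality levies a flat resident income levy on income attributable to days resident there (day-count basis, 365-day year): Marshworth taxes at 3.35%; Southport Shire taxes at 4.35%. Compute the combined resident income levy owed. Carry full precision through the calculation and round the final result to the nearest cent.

$1678.21

Marshworth, 1 Jan – 6 Feb 2002: 37 days → $39500 × 3.35% × 37/365 = $134.1377
Southport Shire, 7 Feb – 31 Dec 2002: 328 days → $39500 × 4.35% × 328/365 = $1544.0712
Total = $1678.2089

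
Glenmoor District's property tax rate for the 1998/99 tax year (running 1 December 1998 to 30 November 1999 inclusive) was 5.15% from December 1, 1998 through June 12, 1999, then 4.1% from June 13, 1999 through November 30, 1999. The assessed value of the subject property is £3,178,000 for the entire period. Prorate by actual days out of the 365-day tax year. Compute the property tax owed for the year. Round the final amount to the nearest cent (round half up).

£148,033.85

December 1, 1998 – June 12, 1999: 194 days at 5.15% → £3,178,000 × 5.15% × 194/365 = £86,990.1315
June 13 – November 30, 1999: 171 days at 4.1% → £3,178,000 × 4.1% × 171/365 = £61,043.7205
Total = £148,033.8521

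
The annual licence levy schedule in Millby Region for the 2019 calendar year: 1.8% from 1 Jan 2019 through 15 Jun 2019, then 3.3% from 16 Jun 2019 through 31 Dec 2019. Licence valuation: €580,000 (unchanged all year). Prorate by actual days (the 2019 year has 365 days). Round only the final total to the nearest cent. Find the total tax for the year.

1 Jan – 15 Jun 2019: 166 days at 1.8% → €580,000 × 1.8% × 166/365 = €4,748.0548
16 Jun – 31 Dec 2019: 199 days at 3.3% → €580,000 × 3.3% × 199/365 = €10,435.2329
Total = €15,183.2877

€15,183.29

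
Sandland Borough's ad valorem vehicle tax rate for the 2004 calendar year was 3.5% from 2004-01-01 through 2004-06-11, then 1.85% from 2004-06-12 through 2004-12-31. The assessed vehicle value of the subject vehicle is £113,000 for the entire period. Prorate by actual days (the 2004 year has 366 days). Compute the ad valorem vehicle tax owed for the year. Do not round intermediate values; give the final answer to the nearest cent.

£2,920.86

2004-01-01 to 2004-06-11: 163 days at 3.5% → £113,000 × 3.5% × 163/366 = £1,761.3798
2004-06-12 to 2004-12-31: 203 days at 1.85% → £113,000 × 1.85% × 203/366 = £1,159.4850
Total = £2,920.8648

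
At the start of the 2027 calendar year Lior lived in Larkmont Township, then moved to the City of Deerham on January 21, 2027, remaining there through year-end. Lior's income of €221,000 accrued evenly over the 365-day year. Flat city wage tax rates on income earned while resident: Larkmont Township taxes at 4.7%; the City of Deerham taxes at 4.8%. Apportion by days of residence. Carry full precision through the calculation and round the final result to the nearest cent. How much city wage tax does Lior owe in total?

Larkmont Township, January 1 – January 20, 2027: 20 days → €221,000 × 4.7% × 20/365 = €569.1507
The City of Deerham, January 21 – December 31, 2027: 345 days → €221,000 × 4.8% × 345/365 = €10,026.7397
Total = €10,595.8904

€10,595.89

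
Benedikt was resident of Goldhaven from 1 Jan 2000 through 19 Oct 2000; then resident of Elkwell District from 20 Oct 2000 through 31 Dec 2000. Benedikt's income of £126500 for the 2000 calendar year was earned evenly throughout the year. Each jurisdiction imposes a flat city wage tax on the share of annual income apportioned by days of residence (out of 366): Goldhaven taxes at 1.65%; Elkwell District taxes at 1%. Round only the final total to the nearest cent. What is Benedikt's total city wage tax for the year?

£1923.25

Goldhaven, 1 Jan – 19 Oct 2000: 293 days → £126500 × 1.65% × 293/366 = £1670.9406
Elkwell District, 20 Oct – 31 Dec 2000: 73 days → £126500 × 1% × 73/366 = £252.3087
Total = £1923.2493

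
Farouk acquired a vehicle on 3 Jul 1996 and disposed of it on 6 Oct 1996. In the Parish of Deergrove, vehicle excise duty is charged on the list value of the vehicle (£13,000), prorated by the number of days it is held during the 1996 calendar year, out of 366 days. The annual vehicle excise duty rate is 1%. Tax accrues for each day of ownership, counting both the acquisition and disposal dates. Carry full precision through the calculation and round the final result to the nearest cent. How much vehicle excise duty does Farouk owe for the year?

£34.10

Days held (3 Jul – 6 Oct 1996): 96 out of 366
Tax = £13,000 × 1% × 96/366 = £34.0984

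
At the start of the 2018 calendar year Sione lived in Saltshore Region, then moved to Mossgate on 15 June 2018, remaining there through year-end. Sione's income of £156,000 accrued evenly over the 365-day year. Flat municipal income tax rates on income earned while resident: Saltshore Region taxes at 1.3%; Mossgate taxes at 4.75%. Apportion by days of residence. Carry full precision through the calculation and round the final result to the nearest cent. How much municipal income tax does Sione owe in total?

Saltshore Region, 1 January – 14 June 2018: 165 days → £156,000 × 1.3% × 165/365 = £916.7671
Mossgate, 15 June – 31 December 2018: 200 days → £156,000 × 4.75% × 200/365 = £4,060.2740
Total = £4,977.0411

£4,977.04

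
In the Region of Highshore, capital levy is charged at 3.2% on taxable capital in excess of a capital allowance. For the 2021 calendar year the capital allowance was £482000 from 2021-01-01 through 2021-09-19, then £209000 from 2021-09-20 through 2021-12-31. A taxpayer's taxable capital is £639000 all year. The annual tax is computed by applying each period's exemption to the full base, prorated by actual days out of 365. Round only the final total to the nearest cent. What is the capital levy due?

£7489.23

2021-01-01 to 2021-09-19: 262 days, exemption £482000 → (£639000 − £482000) × 3.2% × 262/365 = £3606.2685
2021-09-20 to 2021-12-31: 103 days, exemption £209000 → (£639000 − £209000) × 3.2% × 103/365 = £3882.9589
Total = £7489.2274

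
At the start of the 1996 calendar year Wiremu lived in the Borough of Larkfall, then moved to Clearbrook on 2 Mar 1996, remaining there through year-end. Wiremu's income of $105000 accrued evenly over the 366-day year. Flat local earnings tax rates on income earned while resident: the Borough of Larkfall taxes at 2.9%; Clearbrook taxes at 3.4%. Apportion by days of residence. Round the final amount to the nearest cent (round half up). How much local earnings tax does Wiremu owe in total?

The Borough of Larkfall, 1 Jan – 1 Mar 1996: 61 days → $105000 × 2.9% × 61/366 = $507.5000
Clearbrook, 2 Mar – 31 Dec 1996: 305 days → $105000 × 3.4% × 305/366 = $2975.0000
Total = $3482.5000

$3482.50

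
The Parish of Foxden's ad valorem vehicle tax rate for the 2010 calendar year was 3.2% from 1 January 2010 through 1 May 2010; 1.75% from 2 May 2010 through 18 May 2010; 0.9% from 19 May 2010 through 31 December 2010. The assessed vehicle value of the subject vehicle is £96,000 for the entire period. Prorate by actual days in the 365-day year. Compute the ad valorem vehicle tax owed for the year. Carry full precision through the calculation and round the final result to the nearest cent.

£1,633.97

1 January – 1 May 2010: 121 days at 3.2% → £96,000 × 3.2% × 121/365 = £1,018.3890
2 May – 18 May 2010: 17 days at 1.75% → £96,000 × 1.75% × 17/365 = £78.2466
19 May – 31 December 2010: 227 days at 0.9% → £96,000 × 0.9% × 227/365 = £537.3370
Total = £1,633.9726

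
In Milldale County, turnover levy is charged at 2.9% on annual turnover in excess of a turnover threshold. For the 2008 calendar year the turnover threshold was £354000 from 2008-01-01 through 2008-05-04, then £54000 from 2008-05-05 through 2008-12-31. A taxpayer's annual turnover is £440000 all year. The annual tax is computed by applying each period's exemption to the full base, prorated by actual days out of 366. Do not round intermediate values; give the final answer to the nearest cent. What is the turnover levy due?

£8222.69

2008-01-01 to 2008-05-04: 125 days, exemption £354000 → (£440000 − £354000) × 2.9% × 125/366 = £851.7760
2008-05-05 to 2008-12-31: 241 days, exemption £54000 → (£440000 − £54000) × 2.9% × 241/366 = £7370.9126
Total = £8222.6885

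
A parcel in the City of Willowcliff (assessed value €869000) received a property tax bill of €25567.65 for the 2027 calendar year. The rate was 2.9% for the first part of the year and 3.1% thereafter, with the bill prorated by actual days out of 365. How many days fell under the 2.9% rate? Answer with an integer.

Let d = days at the first rate; then 365 − d days at the second rate.
€869000 × [2.9%·d + 3.1%·(365−d)] / 365 = €25567.65
Solving gives d = 288, so the new rate took effect on 16 October 2027.

288 days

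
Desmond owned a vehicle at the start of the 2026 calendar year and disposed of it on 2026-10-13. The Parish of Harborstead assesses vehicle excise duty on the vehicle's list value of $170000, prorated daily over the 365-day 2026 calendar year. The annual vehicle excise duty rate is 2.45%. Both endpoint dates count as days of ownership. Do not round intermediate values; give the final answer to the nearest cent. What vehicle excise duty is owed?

$3263.53

Days held (2026-01-01 to 2026-10-13): 286 out of 365
Tax = $170000 × 2.45% × 286/365 = $3263.5342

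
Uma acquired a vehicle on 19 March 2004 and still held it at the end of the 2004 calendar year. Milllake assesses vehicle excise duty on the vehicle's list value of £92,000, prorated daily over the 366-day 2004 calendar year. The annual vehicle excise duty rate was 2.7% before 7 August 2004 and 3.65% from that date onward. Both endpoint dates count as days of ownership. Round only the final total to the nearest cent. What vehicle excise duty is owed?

19 March – 6 August 2004: 141 days at 2.7% → £92,000 × 2.7% × 141/366 = £956.9508
7 August – 31 December 2004: 147 days at 3.65% → £92,000 × 3.65% × 147/366 = £1,348.7049
Total = £2,305.6557

£2,305.66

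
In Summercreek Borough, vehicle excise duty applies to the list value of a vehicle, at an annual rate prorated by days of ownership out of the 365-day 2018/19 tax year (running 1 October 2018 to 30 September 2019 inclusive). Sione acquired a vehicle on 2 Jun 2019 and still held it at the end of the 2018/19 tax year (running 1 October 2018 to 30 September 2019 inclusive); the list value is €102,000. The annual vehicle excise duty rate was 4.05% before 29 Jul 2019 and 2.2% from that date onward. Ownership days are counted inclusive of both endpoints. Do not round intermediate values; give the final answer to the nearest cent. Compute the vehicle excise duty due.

€1,038.58

2 Jun – 28 Jul 2019: 57 days at 4.05% → €102,000 × 4.05% × 57/365 = €645.1151
29 Jul – 30 Sep 2019: 64 days at 2.2% → €102,000 × 2.2% × 64/365 = €393.4685
Total = €1,038.5836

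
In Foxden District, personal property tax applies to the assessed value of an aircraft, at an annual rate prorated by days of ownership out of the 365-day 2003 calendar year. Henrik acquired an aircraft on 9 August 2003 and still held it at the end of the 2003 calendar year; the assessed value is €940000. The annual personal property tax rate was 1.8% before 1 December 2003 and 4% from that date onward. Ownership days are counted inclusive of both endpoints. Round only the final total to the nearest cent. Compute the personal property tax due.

9 August – 30 November 2003: 114 days at 1.8% → €940000 × 1.8% × 114/365 = €5284.6027
1 December – 31 December 2003: 31 days at 4% → €940000 × 4% × 31/365 = €3193.4247
Total = €8478.0274

€8478.03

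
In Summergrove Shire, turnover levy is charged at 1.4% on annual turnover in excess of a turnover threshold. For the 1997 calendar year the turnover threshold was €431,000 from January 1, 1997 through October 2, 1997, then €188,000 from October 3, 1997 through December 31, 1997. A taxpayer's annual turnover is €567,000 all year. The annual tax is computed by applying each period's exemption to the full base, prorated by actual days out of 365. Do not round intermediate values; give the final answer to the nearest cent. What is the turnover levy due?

€2,742.85

January 1 – October 2, 1997: 275 days, exemption €431,000 → (€567,000 − €431,000) × 1.4% × 275/365 = €1,434.5205
October 3 – December 31, 1997: 90 days, exemption €188,000 → (€567,000 − €188,000) × 1.4% × 90/365 = €1,308.3288
Total = €2,742.8493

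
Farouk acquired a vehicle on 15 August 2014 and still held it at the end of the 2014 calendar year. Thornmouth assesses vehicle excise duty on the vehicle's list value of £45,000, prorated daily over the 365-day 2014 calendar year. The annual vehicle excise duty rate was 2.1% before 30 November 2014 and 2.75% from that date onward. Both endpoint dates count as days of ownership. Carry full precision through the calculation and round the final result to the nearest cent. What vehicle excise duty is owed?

15 August – 29 November 2014: 107 days at 2.1% → £45,000 × 2.1% × 107/365 = £277.0274
30 November – 31 December 2014: 32 days at 2.75% → £45,000 × 2.75% × 32/365 = £108.4932
Total = £385.5205

£385.52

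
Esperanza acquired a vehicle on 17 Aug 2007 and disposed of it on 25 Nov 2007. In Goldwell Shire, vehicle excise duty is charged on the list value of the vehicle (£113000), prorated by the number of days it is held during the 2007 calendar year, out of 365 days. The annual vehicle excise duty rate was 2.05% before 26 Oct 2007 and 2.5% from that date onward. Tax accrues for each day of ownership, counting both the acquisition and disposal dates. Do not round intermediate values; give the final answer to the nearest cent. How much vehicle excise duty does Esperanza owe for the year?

£684.19

17 Aug – 25 Oct 2007: 70 days at 2.05% → £113000 × 2.05% × 70/365 = £444.2603
26 Oct – 25 Nov 2007: 31 days at 2.5% → £113000 × 2.5% × 31/365 = £239.9315
Total = £684.1918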